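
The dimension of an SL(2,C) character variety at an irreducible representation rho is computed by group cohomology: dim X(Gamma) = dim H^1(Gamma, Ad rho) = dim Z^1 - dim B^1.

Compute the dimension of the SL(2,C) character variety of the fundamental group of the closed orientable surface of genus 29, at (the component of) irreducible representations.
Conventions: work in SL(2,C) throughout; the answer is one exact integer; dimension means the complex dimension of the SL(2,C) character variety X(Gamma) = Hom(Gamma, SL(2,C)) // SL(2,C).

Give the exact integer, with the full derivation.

The genus-29 surface group: 2g = 58 generators, one relator prod [a_i, b_i].
Before the relator condition, cocycle space has dim 3*58 = 174.
d_2 is surjective at irreducible rho (its cokernel H^2 is dual to H^0 = 0), so dim Z^1 = 174 - 3 = 171.
Coboundaries contribute dim B^1 = 3 (injective at irreducible rho).
dim H^1 = 171 - 3 = 168 = dim X.

168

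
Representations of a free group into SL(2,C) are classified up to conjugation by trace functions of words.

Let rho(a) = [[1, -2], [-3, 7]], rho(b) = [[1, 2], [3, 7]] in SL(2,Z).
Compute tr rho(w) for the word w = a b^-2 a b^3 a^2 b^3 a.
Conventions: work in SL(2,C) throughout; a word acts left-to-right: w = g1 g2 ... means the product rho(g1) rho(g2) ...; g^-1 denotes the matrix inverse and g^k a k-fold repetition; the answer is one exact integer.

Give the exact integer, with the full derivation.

63277472456

rho(a) = [[1, -2], [-3, 7]]
... * rho(b^-1) = [[7, -2], [-3, 1]]  ->  [[13, -4], [-42, 13]]
... * rho(b^-1) = [[7, -2], [-3, 1]]  ->  [[103, -30], [-333, 97]]
... * rho(a) = [[1, -2], [-3, 7]]  ->  [[193, -416], [-624, 1345]]
... * rho(b) = [[1, 2], [3, 7]]  ->  [[-1055, -2526], [3411, 8167]]
... * rho(b) = [[1, 2], [3, 7]]  ->  [[-8633, -19792], [27912, 63991]]
... * rho(b) = [[1, 2], [3, 7]]  ->  [[-68009, -155810], [219885, 503761]]
... * rho(a) = [[1, -2], [-3, 7]]  ->  [[399421, -954652], [-1291398, 3086557]]
... * rho(a) = [[1, -2], [-3, 7]]  ->  [[3263377, -7481406], [-10551069, 24188695]]
... * rho(b) = [[1, 2], [3, 7]]  ->  [[-19180841, -45843088], [62015016, 148218727]]
... * rho(b) = [[1, 2], [3, 7]]  ->  [[-156710105, -359263298], [506671197, 1161561121]]
... * rho(b) = [[1, 2], [3, 7]]  ->  [[-1234499999, -2828263296], [3991354560, 9144270241]]
... * rho(a) = [[1, -2], [-3, 7]]  ->  [[7250289889, -17328843074], [-23441456163, 56027182567]]
tr = 7250289889 + 56027182567 = 63277472456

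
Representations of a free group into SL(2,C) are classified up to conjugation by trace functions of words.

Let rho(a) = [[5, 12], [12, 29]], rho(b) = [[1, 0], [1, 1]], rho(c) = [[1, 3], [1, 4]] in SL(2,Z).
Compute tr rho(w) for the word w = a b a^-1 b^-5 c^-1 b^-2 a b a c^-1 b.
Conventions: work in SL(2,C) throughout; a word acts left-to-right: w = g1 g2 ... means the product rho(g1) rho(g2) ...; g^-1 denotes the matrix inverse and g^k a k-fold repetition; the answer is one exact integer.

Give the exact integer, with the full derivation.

-291850

rho(a) = [[5, 12], [12, 29]]
... * rho(b) = [[1, 0], [1, 1]]  ->  [[17, 12], [41, 29]]
... * rho(a^-1) = [[29, -12], [-12, 5]]  ->  [[349, -144], [841, -347]]
... * rho(b^-1) = [[1, 0], [-1, 1]]  ->  [[493, -144], [1188, -347]]
... * rho(b^-1) = [[1, 0], [-1, 1]]  ->  [[637, -144], [1535, -347]]
... * rho(b^-1) = [[1, 0], [-1, 1]]  ->  [[781, -144], [1882, -347]]
... * rho(b^-1) = [[1, 0], [-1, 1]]  ->  [[925, -144], [2229, -347]]
... * rho(b^-1) = [[1, 0], [-1, 1]]  ->  [[1069, -144], [2576, -347]]
... * rho(c^-1) = [[4, -3], [-1, 1]]  ->  [[4420, -3351], [10651, -8075]]
... * rho(b^-1) = [[1, 0], [-1, 1]]  ->  [[7771, -3351], [18726, -8075]]
... * rho(b^-1) = [[1, 0], [-1, 1]]  ->  [[11122, -3351], [26801, -8075]]
... * rho(a) = [[5, 12], [12, 29]]  ->  [[15398, 36285], [37105, 87437]]
... * rho(b) = [[1, 0], [1, 1]]  ->  [[51683, 36285], [124542, 87437]]
... * rho(a) = [[5, 12], [12, 29]]  ->  [[693835, 1672461], [1671954, 4030177]]
... * rho(c^-1) = [[4, -3], [-1, 1]]  ->  [[1102879, -409044], [2657639, -985685]]
... * rho(b) = [[1, 0], [1, 1]]  ->  [[693835, -409044], [1671954, -985685]]
tr = 693835 + -985685 = -291850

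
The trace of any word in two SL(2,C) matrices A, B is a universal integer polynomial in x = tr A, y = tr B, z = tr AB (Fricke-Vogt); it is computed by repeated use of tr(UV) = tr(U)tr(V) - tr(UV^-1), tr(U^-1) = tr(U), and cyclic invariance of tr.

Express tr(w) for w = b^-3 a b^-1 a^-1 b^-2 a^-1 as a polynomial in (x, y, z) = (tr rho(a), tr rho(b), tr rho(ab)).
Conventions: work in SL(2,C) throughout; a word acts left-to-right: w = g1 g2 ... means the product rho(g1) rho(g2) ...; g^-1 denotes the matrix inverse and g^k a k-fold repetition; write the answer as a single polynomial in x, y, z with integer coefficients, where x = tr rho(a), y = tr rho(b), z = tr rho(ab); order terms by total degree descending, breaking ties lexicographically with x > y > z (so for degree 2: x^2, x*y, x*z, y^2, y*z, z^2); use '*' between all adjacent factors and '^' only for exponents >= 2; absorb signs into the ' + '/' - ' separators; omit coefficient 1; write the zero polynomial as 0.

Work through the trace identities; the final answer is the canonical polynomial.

trace(b^-1) = trace(b) = y
trace(b^-2) = trace(b^-1)*trace(b) - trace(1)  (eliminate b^-1) = y^2 - 2
trace(b^-3) = trace(b^-2)*trace(b) - trace(b^-1)  (eliminate b^-1) = y^3 - 3*y
trace(b a b) = trace(b)*trace(a b) - trace(a)  (reduce the b square) = y*z - x
trace(b a b a) = trace(a b)*trace(a b) - trace(1)  (split on a) = z^2 - 2
trace(a b a^-1 b) = trace(b a b)*trace(a) - trace(b a b a)  (eliminate a^-1) = x*y*z - x^2 - z^2 + 2
trace(a b a^-1 b^-1) = trace(a b a^-1)*trace(b) - trace(a b a^-1 b)  (eliminate b^-1) = -x*y*z + x^2 + y^2 + z^2 - 2
trace(b^-1 a b a^-1 b^-1) = trace(a b a^-1 b^-1)*trace(b) - trace(a b a^-1)  (eliminate b^-1) = -x*y^2*z + x^2*y + y^3 + y*z^2 - 3*y
trace(a^-1 b^-3 a b) = trace(b^-1 a b a^-1 b^-1)*trace(b) - trace(b^-1 a b a^-1)  (eliminate b^-1) = -x*y^3*z + x^2*y^2 + y^4 + y^2*z^2 + x*y*z - x^2 - 4*y^2 - z^2 + 2
trace(a b^-1 a^-1 b^-3) = trace(a^-1 b^-3 a)*trace(b) - trace(a^-1 b^-3 a b)  (eliminate b^-1) = x*y^3*z - x^2*y^2 - y^2*z^2 - x*y*z + x^2 + y^2 + z^2 - 2
trace(a b^-1 a^-1 b^-2) = trace(a^-1 b^-2 a)*trace(b) - trace(a^-1 b^-2 a b)  (eliminate b^-1) = x*y^2*z - x^2*y - y*z^2 + y
trace(b^-2 a b^-1 a^-1 b^-2) = trace(a b^-1 a^-1 b^-3)*trace(b) - trace(a b^-1 a^-1 b^-2)  (eliminate b^-1) = x*y^4*z - x^2*y^3 - y^3*z^2 - 2*x*y^2*z + 2*x^2*y + y^3 + 2*y*z^2 - 3*y
trace(a^2) = trace(a)*trace(a) - trace(1)  (reduce the a square) = x^2 - 2
trace(a^2 b) = trace(a)*trace(b a) - trace(b)  (reduce the a square) = x*z - y
trace(b^-1 a^2) = trace(a^2)*trace(b) - trace(a^2 b)  (eliminate b^-1) = x^2*y - x*z - y
trace(b^-1 a^2 b^-1) = trace(b^-1 a^2)*trace(b) - trace(b^-1 a^2 b)  (eliminate b^-1) = x^2*y^2 - x*y*z - x^2 - y^2 + 2
trace(a^3) = trace(a)*trace(a^2) - trace(a)  (reduce the a square) = x^3 - 3*x
trace(a^3 b) = trace(a)*trace(a b a) - trace(a b)  (reduce the a square) = x^2*z - x*y - z
trace(a^2 b^-1 a) = trace(a^3)*trace(b) - trace(a^3 b)  (eliminate b^-1) = x^3*y - x^2*z - 2*x*y + z
trace(a b a^2 b) = trace(a)*trace(b a b a) - trace(b a b)  (reduce the a square) = x*z^2 - y*z - x
trace(a^2 b^-1 a b) = trace(a b a^2)*trace(b) - trace(a b a^2 b)  (eliminate b^-1) = x^2*y*z - x*y^2 - x*z^2 + x
trace(b^-1 a^2 b^-1 a) = trace(a^2 b^-1 a)*trace(b) - trace(a^2 b^-1 a b)  (eliminate b^-1) = x^3*y^2 - 2*x^2*y*z - x*y^2 + x*z^2 + y*z - x
trace(a^2 b^-1 a^-1 b^-1) = trace(b^-1 a^2 b^-1)*trace(a) - trace(b^-1 a^2 b^-1 a)  (eliminate a^-1) = x^2*y*z - x^3 - x*z^2 - y*z + 3*x
trace(a b^-1) = trace(a)*trace(b) - trace(a b)  (eliminate b^-1) = x*y - z
trace(a b^-1 a^-1 b^-2 a) = trace(a^2 b^-1 a^-1 b^-1)*trace(b) - trace(a^2 b^-1 a^-1)  (eliminate b^-1) = x^2*y^2*z - x^3*y - x*y*z^2 - y^2*z + 2*x*y + z
trace(a b a b a b) = trace(a b)*trace(a b a b) - trace(a^-1 b^-1)  (split on a) = z^3 - 3*z
trace(b a b a b^-1 a) = trace(a b a b a)*trace(b) - trace(a b a b a b)  (eliminate b^-1) = x*y*z^2 - y^2*z - z^3 - x*y + 3*z
trace(a b a b^-1 a^-1 b) = trace(b a b a b^-1)*trace(a) - trace(b a b a b^-1 a)  (eliminate a^-1) = -x*y*z^2 + x^2*z + y^2*z + z^3 - 3*z
trace(b^-1 a b a b^-1 a^-1) = trace(a b a b^-1 a^-1)*trace(b) - trace(a b a b^-1 a^-1 b)  (eliminate b^-1) = x*y*z^2 - x^2*z - y^2*z - z^3 + x*y + 3*z
trace(a b^-1 a^-1 b^-2 a b) = trace(b^-1 a b a b^-1 a^-1)*trace(b) - trace(b^-1 a b a b^-1 a^-1 b)  (eliminate b^-1) = x*y^2*z^2 - x^2*y*z - y^3*z - y*z^3 + x*y^2 + 3*y*z - x
trace(b^-1 a b^-1 a^-1 b^-2 a) = trace(a b^-1 a^-1 b^-2 a)*trace(b) - trace(a b^-1 a^-1 b^-2 a b)  (eliminate b^-1) = x^2*y^3*z - x^3*y^2 - 2*x*y^2*z^2 + x^2*y*z + y*z^3 + x*y^2 - 2*y*z + x
trace(b^-2 a b^-1 a^-1 b^-2 a) = trace(b^-1 a b^-1 a^-1 b^-2 a)*trace(b) - trace(b^-1 a b^-1 a^-1 b^-2 a b)  (eliminate b^-1) = x^2*y^4*z - x^3*y^3 - 2*x*y^3*z^2 + y^2*z^3 + x^3*y + x*y^3 + x*y*z^2 - y^2*z - x*y - z
trace(a b^-1 a^-1 b^-2 a^-1 b^-2) = trace(b^-2 a b^-1 a^-1 b^-2)*trace(a) - trace(b^-2 a b^-1 a^-1 b^-2 a)  (eliminate a^-1) = x*y^3*z^2 - 2*x^2*y^2*z - y^2*z^3 + x^3*y + x*y*z^2 + y^2*z - 2*x*y + z
trace(b^-1 a b^-1) = trace(a b^-1)*trace(b) - trace(a)  (eliminate b^-1) = x*y^2 - y*z - x
trace(b a^2 b) = trace(b)*trace(a^2 b) - trace(a^2)  (reduce the b square) = x*y*z - x^2 - y^2 + 2
trace(a b a^-1 b a) = trace(b a^2 b)*trace(a) - trace(b a^2 b a)  (eliminate a^-1) = x^2*y*z - x^3 - x*y^2 - x*z^2 + y*z + 3*x
trace(b a b a b) = trace(b)*trace(a b a b) - trace(a b a)  (reduce the b square) = y*z^2 - x*z - y
trace(a b a^-1 b a b) = trace(b a b a b)*trace(a) - trace(b a b a b a)  (eliminate a^-1) = x*y*z^2 - x^2*z - z^3 - x*y + 3*z
trace(a^-1 b a b^-1 a b) = trace(a b a^-1 b a)*trace(b) - trace(a b a^-1 b a b)  (eliminate b^-1) = x^2*y^2*z - x^3*y - x*y^3 - 2*x*y*z^2 + x^2*z + y^2*z + z^3 + 4*x*y - 3*z
trace(a b^-1 a b^-1 a^-1 b) = trace(a^-1 b a b^-1 a)*trace(b) - trace(a^-1 b a b^-1 a b)  (eliminate b^-1) = -x^2*y^2*z + x^3*y + x*y^3 + 2*x*y*z^2 - x^2*z - y^2*z - z^3 - 3*x*y + 3*z
trace(b^-1 a b^-1 a^-1 b^-1 a) = trace(a b^-1 a b^-1 a^-1)*trace(b) - trace(a b^-1 a b^-1 a^-1 b)  (eliminate b^-1) = x^2*y^2*z - x^3*y - 2*x*y*z^2 + x^2*z + z^3 + 2*x*y - 3*z
trace(a^-1 b^-1 a b^-1 a^-1 b^-1) = trace(b^-1 a b^-1 a^-1 b^-1)*trace(a) - trace(b^-1 a b^-1 a^-1 b^-1 a)  (eliminate a^-1) = x*y*z^2 - x^2*z - z^3 - x*y + 3*z
trace(a b^-1 a^-1 b^-2 a^-1 b^-1) = trace(a^-1 b^-1 a b^-1 a^-1 b^-1)*trace(b) - trace(a^-1 b^-1 a b^-1 a^-1)  (eliminate b^-1) = x*y^2*z^2 - 2*x^2*y*z - y*z^3 + x^3 + x*z^2 + 2*y*z - 3*x
trace(b^-3 a b^-1 a^-1 b^-2 a^-1) = trace(a b^-1 a^-1 b^-2 a^-1 b^-2)*trace(b) - trace(a b^-1 a^-1 b^-2 a^-1 b^-1)  (eliminate b^-1) = x*y^4*z^2 - 2*x^2*y^3*z - y^3*z^3 + x^3*y^2 + 2*x^2*y*z + y^3*z + y*z^3 - x^3 - 2*x*y^2 - x*z^2 - y*z + 3*x

x*y^4*z^2 - 2*x^2*y^3*z - y^3*z^3 + x^3*y^2 + 2*x^2*y*z + y^3*z + y*z^3 - x^3 - 2*x*y^2 - x*z^2 - y*z + 3*x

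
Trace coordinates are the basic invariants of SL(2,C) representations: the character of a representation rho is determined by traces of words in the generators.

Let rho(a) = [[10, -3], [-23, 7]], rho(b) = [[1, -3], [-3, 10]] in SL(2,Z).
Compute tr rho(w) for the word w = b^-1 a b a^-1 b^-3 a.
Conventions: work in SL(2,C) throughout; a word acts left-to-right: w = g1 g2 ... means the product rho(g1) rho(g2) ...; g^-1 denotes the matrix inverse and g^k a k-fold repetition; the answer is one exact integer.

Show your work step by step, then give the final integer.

-14529187

rho(b^-1) = [[10, 3], [3, 1]]
... * rho(a) = [[10, -3], [-23, 7]]  ->  [[31, -9], [7, -2]]
... * rho(b) = [[1, -3], [-3, 10]]  ->  [[58, -183], [13, -41]]
... * rho(a^-1) = [[7, 3], [23, 10]]  ->  [[-3803, -1656], [-852, -371]]
... * rho(b^-1) = [[10, 3], [3, 1]]  ->  [[-42998, -13065], [-9633, -2927]]
... * rho(b^-1) = [[10, 3], [3, 1]]  ->  [[-469175, -142059], [-105111, -31826]]
... * rho(b^-1) = [[10, 3], [3, 1]]  ->  [[-5117927, -1549584], [-1146588, -347159]]
... * rho(a) = [[10, -3], [-23, 7]]  ->  [[-15538838, 4506693], [-3481223, 1009651]]
tr = -15538838 + 1009651 = -14529187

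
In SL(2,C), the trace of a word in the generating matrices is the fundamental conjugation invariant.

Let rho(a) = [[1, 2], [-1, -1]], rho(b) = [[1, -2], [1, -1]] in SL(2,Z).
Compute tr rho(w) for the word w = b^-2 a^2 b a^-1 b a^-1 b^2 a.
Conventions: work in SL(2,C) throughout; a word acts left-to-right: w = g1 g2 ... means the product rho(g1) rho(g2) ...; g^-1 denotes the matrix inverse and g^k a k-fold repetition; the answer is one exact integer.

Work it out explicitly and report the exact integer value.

0

rho(b^-1) = [[-1, 2], [-1, 1]]
... * rho(b^-1) = [[-1, 2], [-1, 1]]  ->  [[-1, 0], [0, -1]]
... * rho(a) = [[1, 2], [-1, -1]]  ->  [[-1, -2], [1, 1]]
... * rho(a) = [[1, 2], [-1, -1]]  ->  [[1, 0], [0, 1]]
... * rho(b) = [[1, -2], [1, -1]]  ->  [[1, -2], [1, -1]]
... * rho(a^-1) = [[-1, -2], [1, 1]]  ->  [[-3, -4], [-2, -3]]
... * rho(b) = [[1, -2], [1, -1]]  ->  [[-7, 10], [-5, 7]]
... * rho(a^-1) = [[-1, -2], [1, 1]]  ->  [[17, 24], [12, 17]]
... * rho(b) = [[1, -2], [1, -1]]  ->  [[41, -58], [29, -41]]
... * rho(b) = [[1, -2], [1, -1]]  ->  [[-17, -24], [-12, -17]]
... * rho(a) = [[1, 2], [-1, -1]]  ->  [[7, -10], [5, -7]]
tr = 7 + -7 = 0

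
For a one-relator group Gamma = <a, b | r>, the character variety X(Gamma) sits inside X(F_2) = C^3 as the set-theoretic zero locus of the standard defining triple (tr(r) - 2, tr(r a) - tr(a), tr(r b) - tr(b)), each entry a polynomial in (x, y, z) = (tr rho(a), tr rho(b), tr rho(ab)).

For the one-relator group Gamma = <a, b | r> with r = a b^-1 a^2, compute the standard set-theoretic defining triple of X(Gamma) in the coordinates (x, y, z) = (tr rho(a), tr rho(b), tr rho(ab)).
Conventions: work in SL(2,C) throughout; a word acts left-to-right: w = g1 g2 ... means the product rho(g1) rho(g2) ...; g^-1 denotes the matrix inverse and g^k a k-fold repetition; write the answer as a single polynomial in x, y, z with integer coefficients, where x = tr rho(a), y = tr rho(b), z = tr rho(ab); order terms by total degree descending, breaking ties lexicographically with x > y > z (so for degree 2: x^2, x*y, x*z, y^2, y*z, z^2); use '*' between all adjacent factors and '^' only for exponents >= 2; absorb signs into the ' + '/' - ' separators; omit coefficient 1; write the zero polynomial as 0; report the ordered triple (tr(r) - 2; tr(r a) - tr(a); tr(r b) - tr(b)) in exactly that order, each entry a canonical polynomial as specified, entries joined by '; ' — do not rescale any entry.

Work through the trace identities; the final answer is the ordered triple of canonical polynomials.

x^3*y - x^2*z - 2*x*y + z - 2; x^4*y - x^3*z - 3*x^2*y + 2*x*z - x + y; x^2*y*z - x*y^2 - x*z^2 + x - y

trace(a^2) = trace(a) trace(a) - trace(1)   [square of a] = x^2 - 2
trace(a^3) = trace(a) trace(a^2) - trace(a)   [square of a] = x^3 - 3*x
trace(a b a) = trace(a) trace(b a) - trace(b)   [square of a] = x*z - y
trace(a^3 b) = trace(a) trace(a b a) - trace(a b)   [square of a] = x^2*z - x*y - z
trace(a b^-1 a^2) = trace(a^3) trace(b) - trace(a^3 b)   [inverse elimination on b] = x^3*y - x^2*z - 2*x*y + z
trace(a^4) = trace(a) trace(a^3) - trace(a^2) = x^4 - 4*x^2 + 2
trace(a^4 b) = trace(a) trace(b a^3) - trace(b a^2) = x^3*z - x^2*y - 2*x*z + y
trace(a b^-1 a^3) = trace(a^4) trace(b) - trace(a^4 b) = x^4*y - x^3*z - 3*x^2*y + 2*x*z + y
trace(b a b a) = trace(b a) trace(b a) - trace(1) = z^2 - 2
trace(b a b) = trace(b) trace(a b) - trace(a) = y*z - x
trace(a^2 b a b) = trace(a) trace(b a b a) - trace(b a b) = x*z^2 - y*z - x
trace(a b^-1 a^2 b) = trace(a^2 b a) trace(b) - trace(a^2 b a b) = x^2*y*z - x*y^2 - x*z^2 + x
assemble the triple (trace(r) - 2; trace(r a) - x; trace(r b) - y)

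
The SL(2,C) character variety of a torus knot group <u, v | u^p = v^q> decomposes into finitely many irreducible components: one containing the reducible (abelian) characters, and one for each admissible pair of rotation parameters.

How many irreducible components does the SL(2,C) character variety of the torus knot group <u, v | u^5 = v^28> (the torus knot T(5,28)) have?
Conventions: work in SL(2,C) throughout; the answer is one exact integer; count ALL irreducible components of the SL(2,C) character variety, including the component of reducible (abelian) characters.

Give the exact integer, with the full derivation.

In the torus knot group T(5,28), u^5 = v^28 is central, so an irreducible representation sends it to +I or -I (Schur).
So on each irreducible component the traces are pinned: tr(u) = 2*cos(pi*alpha/5) with 1 <= alpha <= 4, tr(v) = 2*cos(pi*beta/28) with 1 <= beta <= 27.
Consistency of u^5 = (-1)^alpha I with v^28 = (-1)^beta I forces alpha = beta (mod 2).
Enumerate parity-matched pairs: 2*14 odd-odd plus 2*13 even-even gives 54.
components with irreducible characters: 54; plus the single component of reducible (abelian) characters: total 55.

55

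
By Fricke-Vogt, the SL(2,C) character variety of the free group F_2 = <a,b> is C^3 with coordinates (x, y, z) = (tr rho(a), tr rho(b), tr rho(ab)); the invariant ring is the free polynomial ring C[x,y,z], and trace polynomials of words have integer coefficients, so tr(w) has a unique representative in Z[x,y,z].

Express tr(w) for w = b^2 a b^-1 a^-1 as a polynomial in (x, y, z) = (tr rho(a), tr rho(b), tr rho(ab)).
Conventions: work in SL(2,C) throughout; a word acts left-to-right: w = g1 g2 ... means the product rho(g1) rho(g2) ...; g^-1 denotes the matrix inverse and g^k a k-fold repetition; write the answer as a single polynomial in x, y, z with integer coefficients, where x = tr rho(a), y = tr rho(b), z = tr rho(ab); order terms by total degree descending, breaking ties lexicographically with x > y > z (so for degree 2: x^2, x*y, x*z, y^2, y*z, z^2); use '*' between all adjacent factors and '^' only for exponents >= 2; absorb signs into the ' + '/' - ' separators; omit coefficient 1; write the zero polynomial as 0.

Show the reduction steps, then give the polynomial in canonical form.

-x*y^2*z + x^2*y + y^3 + y*z^2 - 3*y

tr(b^2) = tr(b) tr(b) - tr(1) = y^2 - 2
tr(b a b) = tr(b) tr(a b) - tr(a) = y*z - x
tr(b^2 a b) = tr(b) tr(b a b) - tr(b a) = y^2*z - x*y - z
tr(a b a b) = tr(a b) tr(a b) - tr(1)   [split at repeated a] = z^2 - 2
tr(a b a) = tr(a) tr(b a) - tr(b) = x*z - y
tr(b^2 a b a) = tr(b) tr(a b a b) - tr(a b a) = y*z^2 - x*z - y
tr(a^-1 b^2 a b) = tr(b^2 a b) tr(a) - tr(b^2 a b a) = x*y^2*z - x^2*y - y*z^2 + y
tr(b^2 a b^-1 a^-1) = tr(a^-1 b^2 a) tr(b) - tr(a^-1 b^2 a b) = -x*y^2*z + x^2*y + y^3 + y*z^2 - 3*y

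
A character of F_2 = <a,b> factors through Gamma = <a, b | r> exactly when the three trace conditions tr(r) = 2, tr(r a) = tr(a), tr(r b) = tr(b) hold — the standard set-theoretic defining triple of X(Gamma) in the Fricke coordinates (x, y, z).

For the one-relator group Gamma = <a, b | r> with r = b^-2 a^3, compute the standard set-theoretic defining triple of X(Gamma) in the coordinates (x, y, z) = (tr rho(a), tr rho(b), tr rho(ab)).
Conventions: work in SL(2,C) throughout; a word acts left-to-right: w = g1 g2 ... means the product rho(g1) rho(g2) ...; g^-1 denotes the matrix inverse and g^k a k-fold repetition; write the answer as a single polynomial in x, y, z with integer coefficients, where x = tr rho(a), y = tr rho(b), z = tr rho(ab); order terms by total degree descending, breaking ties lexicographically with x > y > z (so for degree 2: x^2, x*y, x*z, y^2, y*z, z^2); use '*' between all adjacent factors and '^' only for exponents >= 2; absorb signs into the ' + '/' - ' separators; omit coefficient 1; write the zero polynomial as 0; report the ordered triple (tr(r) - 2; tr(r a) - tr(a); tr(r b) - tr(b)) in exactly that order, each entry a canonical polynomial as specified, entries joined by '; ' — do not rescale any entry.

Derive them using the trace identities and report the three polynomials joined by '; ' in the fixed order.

x^3*y^2 - x^2*y*z - x^3 - 2*x*y^2 + y*z + 3*x - 2; x^4*y^2 - x^3*y*z - x^4 - 3*x^2*y^2 + 2*x*y*z + 4*x^2 + y^2 - x - 2; x^3*y - x^2*z - 2*x*y - y + z

tr(a^2) = tr(a) tr(a) - tr(1)  (reduce the a square) = x^2 - 2
tr(a^3) = tr(a) tr(a^2) - tr(a)  (reduce the a square) = x^3 - 3*x
use: tr(a b a) = tr(a) tr(b a) - tr(b)  (reduce the a square) = x*z - y
tr(a^3 b) = tr(a) tr(a b a) - tr(a b)  (reduce the a square) = x^2*z - x*y - z
use: tr(b^-1 a^3) = tr(a^3) tr(b) - tr(a^3 b)  (eliminate b^-1) = x^3*y - x^2*z - 2*x*y + z
tr(b^-2 a^3) = tr(b^-1 a^3) tr(b) - tr(b^-1 a^3 b)  (eliminate b^-1) = x^3*y^2 - x^2*y*z - x^3 - 2*x*y^2 + y*z + 3*x
tr(a^4) = tr(a) tr(a^3) - tr(a^2) = x^4 - 4*x^2 + 2
use: tr(a^4 b) = tr(a) tr(a b a^2) - tr(a b a) = x^3*z - x^2*y - 2*x*z + y
use: tr(b^-1 a^4) = tr(a^4) tr(b) - tr(a^4 b) = x^4*y - x^3*z - 3*x^2*y + 2*x*z + y
tr(b^-2 a^4) = tr(b^-1 a^4) tr(b) - tr(b^-1 a^4 b) = x^4*y^2 - x^3*y*z - x^4 - 3*x^2*y^2 + 2*x*y*z + 4*x^2 + y^2 - 2
assemble the triple (tr(r) - 2; tr(r a) - x; tr(r b) - y)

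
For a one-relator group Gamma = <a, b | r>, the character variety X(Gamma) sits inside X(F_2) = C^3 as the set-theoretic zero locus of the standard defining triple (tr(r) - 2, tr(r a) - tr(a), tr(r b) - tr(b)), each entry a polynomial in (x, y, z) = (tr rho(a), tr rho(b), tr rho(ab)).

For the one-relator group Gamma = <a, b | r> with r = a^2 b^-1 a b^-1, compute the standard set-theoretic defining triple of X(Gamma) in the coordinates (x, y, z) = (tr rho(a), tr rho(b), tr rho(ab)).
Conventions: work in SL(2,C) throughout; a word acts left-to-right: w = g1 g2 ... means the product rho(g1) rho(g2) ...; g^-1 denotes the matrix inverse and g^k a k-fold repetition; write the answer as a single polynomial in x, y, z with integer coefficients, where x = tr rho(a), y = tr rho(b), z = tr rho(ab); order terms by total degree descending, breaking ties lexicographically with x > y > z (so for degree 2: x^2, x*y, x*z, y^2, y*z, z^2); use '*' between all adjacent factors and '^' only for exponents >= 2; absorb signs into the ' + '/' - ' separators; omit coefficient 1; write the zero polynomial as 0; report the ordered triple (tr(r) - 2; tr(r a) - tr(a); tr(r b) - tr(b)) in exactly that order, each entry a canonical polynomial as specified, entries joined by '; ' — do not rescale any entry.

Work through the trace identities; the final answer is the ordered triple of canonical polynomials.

x^3*y^2 - 2*x^2*y*z - x*y^2 + x*z^2 + y*z - x - 2; x^4*y^2 - 2*x^3*y*z - 2*x^2*y^2 + x^2*z^2 + 3*x*y*z - x^2 - z^2 - x + 2; x^3*y - x^2*z - 2*x*y - y + z

tr(a^2) = tr(a) tr(a) - tr(1) = x^2 - 2
tr(a^3) = tr(a) tr(a^2) - tr(a) = x^3 - 3*x
so tr(b a^2) = tr(a) tr(b a) - tr(b) = x*z - y
reduce: tr(a^3 b) = tr(a) tr(b a^2) - tr(b a) = x^2*z - x*y - z
so tr(a b^-1 a^2) = tr(a^3) tr(b) - tr(a^3 b) = x^3*y - x^2*z - 2*x*y + z
so tr(b a b a) = tr(a b) tr(a b) - tr(1)   [split at repeated a] = z^2 - 2
so tr(b a b) = tr(b) tr(a b) - tr(a) = y*z - x
so tr(a^2 b a b) = tr(a) tr(b a b a) - tr(b a b) = x*z^2 - y*z - x
so tr(a b^-1 a^2 b) = tr(a^2 b a) tr(b) - tr(a^2 b a b) = x^2*y*z - x*y^2 - x*z^2 + x
so tr(a^2 b^-1 a b^-1) = tr(a b^-1 a^2) tr(b) - tr(a b^-1 a^2 b) = x^3*y^2 - 2*x^2*y*z - x*y^2 + x*z^2 + y*z - x
so tr(a^4) = tr(a) tr(a^3) - tr(a^2)   [square of a] = x^4 - 4*x^2 + 2
so tr(a^4 b) = tr(a) tr(b a^3) - tr(b a^2)   [square of a] = x^3*z - x^2*y - 2*x*z + y
tr(a^3 b^-1 a) = tr(a^4) tr(b) - tr(a^4 b)   [inverse elimination on b] = x^4*y - x^3*z - 3*x^2*y + 2*x*z + y
tr(a b a^3 b) = tr(a) tr(b a b a^2) - tr(b a b a)   [square of a] = x^2*z^2 - x*y*z - x^2 - z^2 + 2
tr(a^3 b^-1 a b) = tr(a b a^3) tr(b) - tr(a b a^3 b)   [inverse elimination on b] = x^3*y*z - x^2*y^2 - x^2*z^2 - x*y*z + x^2 + y^2 + z^2 - 2
reduce: tr(a^2 b^-1 a b^-1 a) = tr(a^3 b^-1 a) tr(b) - tr(a^3 b^-1 a b)   [inverse elimination on b] = x^4*y^2 - 2*x^3*y*z - 2*x^2*y^2 + x^2*z^2 + 3*x*y*z - x^2 - z^2 + 2
assemble the triple (tr(r) - 2; tr(r a) - x; tr(r b) - y)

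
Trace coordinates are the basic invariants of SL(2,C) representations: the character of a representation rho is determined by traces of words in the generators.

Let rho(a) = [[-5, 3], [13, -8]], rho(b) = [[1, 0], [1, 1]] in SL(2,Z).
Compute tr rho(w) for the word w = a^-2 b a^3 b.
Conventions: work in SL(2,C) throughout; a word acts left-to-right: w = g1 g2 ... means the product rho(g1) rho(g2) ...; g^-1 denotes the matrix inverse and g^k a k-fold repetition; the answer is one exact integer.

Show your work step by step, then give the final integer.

19649

rho(a^-1) = [[-8, -3], [-13, -5]]
... * rho(a^-1) = [[-8, -3], [-13, -5]]  ->  [[103, 39], [169, 64]]
... * rho(b) = [[1, 0], [1, 1]]  ->  [[142, 39], [233, 64]]
... * rho(a) = [[-5, 3], [13, -8]]  ->  [[-203, 114], [-333, 187]]
... * rho(a) = [[-5, 3], [13, -8]]  ->  [[2497, -1521], [4096, -2495]]
... * rho(a) = [[-5, 3], [13, -8]]  ->  [[-32258, 19659], [-52915, 32248]]
... * rho(b) = [[1, 0], [1, 1]]  ->  [[-12599, 19659], [-20667, 32248]]
tr = -12599 + 32248 = 19649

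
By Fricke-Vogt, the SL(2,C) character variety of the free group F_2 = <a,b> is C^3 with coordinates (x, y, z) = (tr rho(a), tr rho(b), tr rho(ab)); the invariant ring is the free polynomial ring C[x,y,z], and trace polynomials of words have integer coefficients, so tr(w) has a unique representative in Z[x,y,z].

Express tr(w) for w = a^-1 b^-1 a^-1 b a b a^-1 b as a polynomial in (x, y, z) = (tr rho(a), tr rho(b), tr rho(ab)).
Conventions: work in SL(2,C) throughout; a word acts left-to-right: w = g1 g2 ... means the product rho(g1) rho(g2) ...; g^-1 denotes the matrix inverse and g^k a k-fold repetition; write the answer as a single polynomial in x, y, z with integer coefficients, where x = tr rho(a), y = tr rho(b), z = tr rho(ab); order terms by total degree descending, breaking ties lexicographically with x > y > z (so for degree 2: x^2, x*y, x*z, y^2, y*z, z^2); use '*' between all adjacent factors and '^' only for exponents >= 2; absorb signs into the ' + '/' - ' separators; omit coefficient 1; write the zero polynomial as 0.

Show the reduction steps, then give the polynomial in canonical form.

trace(b a b) = trace(b)*trace(a b) - trace(a) = y*z - x
reduce: trace(b a b^2) = trace(b)*trace(b a b) - trace(b a) = y^2*z - x*y - z
reduce: trace(a b a b) = trace(a b)*trace(a b) - trace(1)   [split at repeated a] = z^2 - 2
trace(a b a) = trace(a)*trace(b a) - trace(b) = x*z - y
so trace(b a b^2 a) = trace(b)*trace(a b a b) - trace(a b a) = y*z^2 - x*z - y
reduce: trace(a^-1 b a b^2) = trace(b a b^2)*trace(a) - trace(b a b^2 a) = x*y^2*z - x^2*y - y*z^2 + y
so trace(b a^-2 b a b) = trace(a^-1 b a b^2)*trace(a) - trace(a^-1 b a b^2 a) = x^2*y^2*z - x^3*y - x*y*z^2 - y^2*z + 2*x*y + z
trace(b a b a b a) = trace(a b)*trace(a b a b) - trace(a^-1 b^-1)   [split at repeated a] = z^3 - 3*z
trace(b a b a b a^-1) = trace(b a b a b)*trace(a) - trace(b a b a b a) = x*y*z^2 - x^2*z - z^3 - x*y + 3*z
trace(b a^-2 b a b a) = trace(b a b a b a^-1)*trace(a) - trace(b a b a b) = x^2*y*z^2 - x^3*z - x*z^3 - x^2*y - y*z^2 + 4*x*z + y
trace(a^-1 b a b a^-1 b a^-1) = trace(b a^-2 b a b)*trace(a) - trace(b a^-2 b a b a) = x^3*y^2*z - x^4*y - 2*x^2*y*z^2 + x^3*z - x*y^2*z + x*z^3 + 3*x^2*y + y*z^2 - 3*x*z - y
trace(b a b^3) = trace(b)*trace(a b^3) - trace(a b^2) = y^3*z - x*y^2 - 2*y*z + x
trace(b a b^3 a) = trace(b)*trace(a b a b^2) - trace(a b a b) = y^2*z^2 - x*y*z - y^2 - z^2 + 2
trace(b^2 a^-1 b a b) = trace(b a b^3)*trace(a) - trace(b a b^3 a) = x*y^3*z - x^2*y^2 - y^2*z^2 - x*y*z + x^2 + y^2 + z^2 - 2
reduce: trace(a b a b a) = trace(a)*trace(b a b a) - trace(b a b) = x*z^2 - y*z - x
trace(b a b a b^2 a) = trace(b)*trace(a b a b a b) - trace(a b a b a) = y*z^3 - x*z^2 - 2*y*z + x
so trace(b^2 a^-1 b a b a) = trace(b a b a b^2)*trace(a) - trace(b a b a b^2 a) = x*y^2*z^2 - x^2*y*z - y*z^3 - x*y^2 + 2*y*z + x
trace(b a^-1 b a b a^-1 b) = trace(b^2 a^-1 b a b)*trace(a) - trace(b^2 a^-1 b a b a) = x^2*y^3*z - x^3*y^2 - 2*x*y^2*z^2 + y*z^3 + x^3 + 2*x*y^2 + x*z^2 - 2*y*z - 3*x
trace(b^2) = trace(b)*trace(b) - trace(1) = y^2 - 2
trace(a b^2 a) = trace(a)*trace(b^2 a) - trace(b^2) = x*y*z - x^2 - y^2 + 2
so trace(b a b^2 a b) = trace(b)*trace(a b^2 a b) - trace(a b^2 a) = y^2*z^2 - 2*x*y*z + x^2 - 2
trace(b a b a^-1 b a b) = trace(b a b^2 a b)*trace(a) - trace(b a b^2 a b a) = x*y^2*z^2 - 2*x^2*y*z - y*z^3 + x^3 + x*z^2 + 2*y*z - 3*x
trace(b a b a b a b a) = trace(a b a b)*trace(a b a b) - trace(1)   [split at repeated a] = z^4 - 4*z^2 + 2
reduce: trace(b a b a^-1 b a b a) = trace(b a b a b a b)*trace(a) - trace(b a b a b a b a) = x*y*z^3 - x^2*z^2 - z^4 - 2*x*y*z + x^2 + 4*z^2 - 2
trace(b a^-1 b a b a^-1 b a) = trace(b a b a^-1 b a b)*trace(a) - trace(b a b a^-1 b a b a) = x^2*y^2*z^2 - 2*x^3*y*z - 2*x*y*z^3 + x^4 + 2*x^2*z^2 + z^4 + 4*x*y*z - 4*x^2 - 4*z^2 + 2
reduce: trace(a^-1 b a b a^-1 b a^-1 b) = trace(b a^-1 b a b a^-1 b)*trace(a) - trace(b a^-1 b a b a^-1 b a) = x^3*y^3*z - x^4*y^2 - 3*x^2*y^2*z^2 + 2*x^3*y*z + 3*x*y*z^3 + 2*x^2*y^2 - x^2*z^2 - z^4 - 6*x*y*z + x^2 + 4*z^2 - 2
trace(a^-1 b^-1 a^-1 b a b a^-1 b) = trace(a^-1 b a b a^-1 b a^-1)*trace(b) - trace(a^-1 b a b a^-1 b a^-1 b) = x^2*y^2*z^2 - x^3*y*z - x*y^3*z - 2*x*y*z^3 + x^2*y^2 + x^2*z^2 + y^2*z^2 + z^4 + 3*x*y*z - x^2 - y^2 - 4*z^2 + 2

x^2*y^2*z^2 - x^3*y*z - x*y^3*z - 2*x*y*z^3 + x^2*y^2 + x^2*z^2 + y^2*z^2 + z^4 + 3*x*y*z - x^2 - y^2 - 4*z^2 + 2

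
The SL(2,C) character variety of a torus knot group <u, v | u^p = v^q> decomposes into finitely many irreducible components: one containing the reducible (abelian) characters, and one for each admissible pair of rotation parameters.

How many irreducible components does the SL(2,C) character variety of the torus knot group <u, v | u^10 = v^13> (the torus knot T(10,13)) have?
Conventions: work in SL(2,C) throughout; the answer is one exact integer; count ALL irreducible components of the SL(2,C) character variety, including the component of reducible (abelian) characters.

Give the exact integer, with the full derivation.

55

Gamma = < u, v | u^10 = v^13 > (torus knot T(10,13)); the central element u^10 = v^13 acts as +I or -I in any irreducible SL(2,C) representation.
This locks tr(u) to 2*cos(pi*alpha/10), alpha in 1..9, and tr(v) to 2*cos(pi*beta/13), beta in 1..12, on each component of irreducible characters.
The two central values (-1)^alpha I and (-1)^beta I must be the same matrix, so alpha and beta share a parity.
count pairs: odd alpha (5 choices) x odd beta (6), plus even alpha (4) x even beta (6): 5*6 + 4*6 = 54.
components with irreducible characters: 54; plus the single component of reducible (abelian) characters: total 55.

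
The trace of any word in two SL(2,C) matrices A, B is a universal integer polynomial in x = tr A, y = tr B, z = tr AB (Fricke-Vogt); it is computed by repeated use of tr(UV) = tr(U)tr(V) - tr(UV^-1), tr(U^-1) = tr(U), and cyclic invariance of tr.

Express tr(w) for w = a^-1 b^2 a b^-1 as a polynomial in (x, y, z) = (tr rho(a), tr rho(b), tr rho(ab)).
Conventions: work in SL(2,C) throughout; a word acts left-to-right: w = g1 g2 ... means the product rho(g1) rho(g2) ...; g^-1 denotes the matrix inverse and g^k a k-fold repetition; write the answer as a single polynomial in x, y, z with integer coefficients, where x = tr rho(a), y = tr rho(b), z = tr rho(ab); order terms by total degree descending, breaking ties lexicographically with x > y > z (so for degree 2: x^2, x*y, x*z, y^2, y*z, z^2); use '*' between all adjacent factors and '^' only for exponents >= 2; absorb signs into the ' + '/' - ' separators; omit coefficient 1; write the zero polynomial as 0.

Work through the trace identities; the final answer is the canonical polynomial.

apply: trace(a^2 b) = trace(a) trace(b a) - trace(b) = x*z - y
trace(a^2) = trace(a) trace(a) - trace(1) = x^2 - 2
apply: trace(a b^2 a) = trace(b) trace(a^2 b) - trace(a^2) = x*y*z - x^2 - y^2 + 2
apply: trace(a b a b) = trace(b a) trace(b a) - trace(1)   [split at repeated b] = z^2 - 2
apply: trace(a b^2 a b) = trace(b) trace(a b a b) - trace(a b a) = y*z^2 - x*z - y
use: trace(b^2 a b^-1 a) = trace(a b^2 a) trace(b) - trace(a b^2 a b) = x*y^2*z - x^2*y - y^3 - y*z^2 + x*z + 3*y
trace(a^-1 b^2 a b^-1) = trace(b^2 a b^-1) trace(a) - trace(b^2 a b^-1 a) = -x*y^2*z + x^2*y + y^3 + y*z^2 - 3*y

-x*y^2*z + x^2*y + y^3 + y*z^2 - 3*y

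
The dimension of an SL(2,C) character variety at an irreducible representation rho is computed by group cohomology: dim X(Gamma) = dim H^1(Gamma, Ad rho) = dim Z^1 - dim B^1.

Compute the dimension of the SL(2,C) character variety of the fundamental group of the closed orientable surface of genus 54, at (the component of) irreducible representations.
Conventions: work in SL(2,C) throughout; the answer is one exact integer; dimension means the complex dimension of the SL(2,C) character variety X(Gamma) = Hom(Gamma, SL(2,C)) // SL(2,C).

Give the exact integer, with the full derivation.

Gamma = pi_1(Sigma_54) = < a_1, b_1, ..., a_54, b_54 | prod [a_i, b_i] > has 2g = 108 generators and 1 relator.
Before the relator condition, cocycle space has dim 3*108 = 324.
At an irreducible rho, H^2 = coker(d_2) vanishes (Poincare duality: H^2 is dual to H^0 = invariants = 0), so d_2 is surjective onto sl_2 and dim Z^1 = 324 - 3 = 321.
Coboundaries contribute dim B^1 = 3 (injective at irreducible rho).
Hence dim X = 321 - 3 = 318.

318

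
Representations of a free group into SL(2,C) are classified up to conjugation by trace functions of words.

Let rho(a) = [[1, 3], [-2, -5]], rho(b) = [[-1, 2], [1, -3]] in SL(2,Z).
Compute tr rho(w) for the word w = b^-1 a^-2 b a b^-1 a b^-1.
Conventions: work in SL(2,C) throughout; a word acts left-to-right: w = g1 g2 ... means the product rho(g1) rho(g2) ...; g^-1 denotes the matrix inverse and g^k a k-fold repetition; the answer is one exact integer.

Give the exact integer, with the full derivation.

-503

rho(b^-1) = [[-3, -2], [-1, -1]]
... * rho(a^-1) = [[-5, -3], [2, 1]]  ->  [[11, 7], [3, 2]]
... * rho(a^-1) = [[-5, -3], [2, 1]]  ->  [[-41, -26], [-11, -7]]
... * rho(b) = [[-1, 2], [1, -3]]  ->  [[15, -4], [4, -1]]
... * rho(a) = [[1, 3], [-2, -5]]  ->  [[23, 65], [6, 17]]
... * rho(b^-1) = [[-3, -2], [-1, -1]]  ->  [[-134, -111], [-35, -29]]
... * rho(a) = [[1, 3], [-2, -5]]  ->  [[88, 153], [23, 40]]
... * rho(b^-1) = [[-3, -2], [-1, -1]]  ->  [[-417, -329], [-109, -86]]
tr = -417 + -86 = -503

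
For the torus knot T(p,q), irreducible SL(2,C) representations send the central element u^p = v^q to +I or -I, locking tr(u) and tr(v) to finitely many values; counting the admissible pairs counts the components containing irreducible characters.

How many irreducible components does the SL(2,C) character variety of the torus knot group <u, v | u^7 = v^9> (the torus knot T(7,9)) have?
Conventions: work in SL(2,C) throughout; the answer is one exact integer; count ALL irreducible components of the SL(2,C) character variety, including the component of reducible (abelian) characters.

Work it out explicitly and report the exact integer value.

Gamma = < u, v | u^7 = v^9 > (torus knot T(7,9)); the central element u^7 = v^9 acts as +I or -I in any irreducible SL(2,C) representation.
This locks tr(u) to 2*cos(pi*alpha/7), alpha in 1..6, and tr(v) to 2*cos(pi*beta/9), beta in 1..8, on each component of irreducible characters.
Consistency of u^7 = (-1)^alpha I with v^9 = (-1)^beta I forces alpha = beta (mod 2).
Counting: 3 odd alphas x 4 odd betas + 3 even alphas x 4 even betas = 12 + 12 = 24.
That is 24 components of irreducible characters, and with the reducible (abelian) component the total is 25.

25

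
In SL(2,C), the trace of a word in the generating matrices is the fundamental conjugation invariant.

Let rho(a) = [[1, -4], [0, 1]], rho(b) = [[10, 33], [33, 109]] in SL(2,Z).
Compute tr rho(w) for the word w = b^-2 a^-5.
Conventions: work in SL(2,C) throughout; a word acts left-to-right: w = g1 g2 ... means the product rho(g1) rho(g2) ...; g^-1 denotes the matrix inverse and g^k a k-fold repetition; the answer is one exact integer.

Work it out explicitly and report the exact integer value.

rho(b^-1) = [[109, -33], [-33, 10]]
... * rho(b^-1) = [[109, -33], [-33, 10]]  ->  [[12970, -3927], [-3927, 1189]]
... * rho(a^-1) = [[1, 4], [0, 1]]  ->  [[12970, 47953], [-3927, -14519]]
... * rho(a^-1) = [[1, 4], [0, 1]]  ->  [[12970, 99833], [-3927, -30227]]
... * rho(a^-1) = [[1, 4], [0, 1]]  ->  [[12970, 151713], [-3927, -45935]]
... * rho(a^-1) = [[1, 4], [0, 1]]  ->  [[12970, 203593], [-3927, -61643]]
... * rho(a^-1) = [[1, 4], [0, 1]]  ->  [[12970, 255473], [-3927, -77351]]
tr = 12970 + -77351 = -64381

-64381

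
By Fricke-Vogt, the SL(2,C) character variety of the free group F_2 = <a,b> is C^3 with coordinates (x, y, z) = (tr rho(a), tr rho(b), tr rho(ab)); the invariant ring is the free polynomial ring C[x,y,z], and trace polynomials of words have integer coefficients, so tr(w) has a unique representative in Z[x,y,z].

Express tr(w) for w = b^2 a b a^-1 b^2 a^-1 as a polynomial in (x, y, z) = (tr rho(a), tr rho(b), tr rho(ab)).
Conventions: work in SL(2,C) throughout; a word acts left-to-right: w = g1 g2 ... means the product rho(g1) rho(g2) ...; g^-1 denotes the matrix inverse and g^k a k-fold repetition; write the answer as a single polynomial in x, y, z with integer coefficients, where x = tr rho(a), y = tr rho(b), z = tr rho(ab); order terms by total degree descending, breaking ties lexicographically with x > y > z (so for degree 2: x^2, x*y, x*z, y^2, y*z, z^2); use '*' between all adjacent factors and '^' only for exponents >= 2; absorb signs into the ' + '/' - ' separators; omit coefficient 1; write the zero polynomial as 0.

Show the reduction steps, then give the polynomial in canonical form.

use: tr(b a b) = tr(b)*tr(a b) - tr(a) = y*z - x
tr(a b^3) = tr(b)*tr(b a b) - tr(b a) = y^2*z - x*y - z
tr(b^2 a b^2) = tr(b)*tr(a b^3) - tr(a b^2) = y^3*z - x*y^2 - 2*y*z + x
tr(b^4 a b) = tr(b)*tr(b^2 a b^2) - tr(b^2 a b) = y^4*z - x*y^3 - 3*y^2*z + 2*x*y + z
use: tr(a b a b) = tr(a b)*tr(a b) - tr(1) = z^2 - 2
tr(a b a) = tr(a)*tr(b a) - tr(b) = x*z - y
tr(a b a b^2) = tr(b)*tr(a b a b) - tr(a b a) = y*z^2 - x*z - y
use: tr(b a b a b^2) = tr(b)*tr(a b a b^2) - tr(a b a b) = y^2*z^2 - x*y*z - y^2 - z^2 + 2
tr(b^4 a b a) = tr(b)*tr(b a b a b^2) - tr(b a b a b) = y^3*z^2 - x*y^2*z - y^3 - 2*y*z^2 + x*z + 3*y
use: tr(b^2 a b a^-1 b^2) = tr(b^4 a b)*tr(a) - tr(b^4 a b a) = x*y^4*z - x^2*y^3 - y^3*z^2 - 2*x*y^2*z + 2*x^2*y + y^3 + 2*y*z^2 - 3*y
apply: tr(b^2) = tr(b)*tr(b) - tr(1) = y^2 - 2
tr(b^3) = tr(b)*tr(b^2) - tr(b) = y^3 - 3*y
tr(a b^3 a) = tr(a)*tr(b^3 a) - tr(b^3) = x*y^2*z - x^2*y - y^3 - x*z + 3*y
tr(b^2 a b^2 a b) = tr(b)*tr(a b^3 a b) - tr(a b^3 a) = y^3*z^2 - 2*x*y^2*z + x^2*y - y*z^2 + x*z - y
use: tr(a b a b a b) = tr(a b)*tr(a b a b) - tr(a^-1 b^-1) = z^3 - 3*z
tr(a b a b a) = tr(a)*tr(b a b a) - tr(b a b) = x*z^2 - y*z - x
tr(a b a b^2 a b) = tr(b)*tr(a b a b a b) - tr(a b a b a) = y*z^3 - x*z^2 - 2*y*z + x
tr(a b a b^2 a) = tr(a)*tr(b a b^2 a) - tr(b a b^2) = x*y*z^2 - x^2*z - y^2*z + z
tr(b^2 a b^2 a b a) = tr(b)*tr(a b a b^2 a b) - tr(a b a b^2 a) = y^2*z^3 - 2*x*y*z^2 + x^2*z - y^2*z + x*y - z
tr(b^2 a b a^-1 b^2 a) = tr(b^2 a b^2 a b)*tr(a) - tr(b^2 a b^2 a b a) = x*y^3*z^2 - 2*x^2*y^2*z - y^2*z^3 + x^3*y + x*y*z^2 + y^2*z - 2*x*y + z
use: tr(b^2 a b a^-1 b^2 a^-1) = tr(b^2 a b a^-1 b^2)*tr(a) - tr(b^2 a b a^-1 b^2 a) = x^2*y^4*z - x^3*y^3 - 2*x*y^3*z^2 + y^2*z^3 + x^3*y + x*y^3 + x*y*z^2 - y^2*z - x*y - z

x^2*y^4*z - x^3*y^3 - 2*x*y^3*z^2 + y^2*z^3 + x^3*y + x*y^3 + x*y*z^2 - y^2*z - x*y - z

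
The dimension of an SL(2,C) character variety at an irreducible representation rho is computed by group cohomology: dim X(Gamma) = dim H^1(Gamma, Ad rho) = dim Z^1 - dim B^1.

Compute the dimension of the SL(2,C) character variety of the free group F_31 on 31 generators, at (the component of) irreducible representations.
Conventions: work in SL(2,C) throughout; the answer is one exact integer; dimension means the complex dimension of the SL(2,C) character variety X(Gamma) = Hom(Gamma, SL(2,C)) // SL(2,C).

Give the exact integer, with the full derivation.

Gamma = F_31 has 31 generators and no relators.
So Z^1 = (sl_2)^31 in full: dim Z^1 = 93.
dim B^1 = 3: the coboundary map is injective because an irreducible image has centralizer 0 in sl_2.
Therefore dim X = 93 - 3 = 90.

90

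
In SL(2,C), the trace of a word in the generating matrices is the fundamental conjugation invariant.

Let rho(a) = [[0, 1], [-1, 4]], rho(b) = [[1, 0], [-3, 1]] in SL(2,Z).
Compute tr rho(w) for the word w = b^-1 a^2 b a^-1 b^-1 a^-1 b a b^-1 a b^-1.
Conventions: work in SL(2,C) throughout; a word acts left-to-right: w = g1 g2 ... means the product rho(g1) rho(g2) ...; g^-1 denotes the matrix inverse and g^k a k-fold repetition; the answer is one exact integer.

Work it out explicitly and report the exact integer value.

-1033

rho(b^-1) = [[1, 0], [3, 1]]
... * rho(a) = [[0, 1], [-1, 4]]  ->  [[0, 1], [-1, 7]]
... * rho(a) = [[0, 1], [-1, 4]]  ->  [[-1, 4], [-7, 27]]
... * rho(b) = [[1, 0], [-3, 1]]  ->  [[-13, 4], [-88, 27]]
... * rho(a^-1) = [[4, -1], [1, 0]]  ->  [[-48, 13], [-325, 88]]
... * rho(b^-1) = [[1, 0], [3, 1]]  ->  [[-9, 13], [-61, 88]]
... * rho(a^-1) = [[4, -1], [1, 0]]  ->  [[-23, 9], [-156, 61]]
... * rho(b) = [[1, 0], [-3, 1]]  ->  [[-50, 9], [-339, 61]]
... * rho(a) = [[0, 1], [-1, 4]]  ->  [[-9, -14], [-61, -95]]
... * rho(b^-1) = [[1, 0], [3, 1]]  ->  [[-51, -14], [-346, -95]]
... * rho(a) = [[0, 1], [-1, 4]]  ->  [[14, -107], [95, -726]]
... * rho(b^-1) = [[1, 0], [3, 1]]  ->  [[-307, -107], [-2083, -726]]
tr = -307 + -726 = -1033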